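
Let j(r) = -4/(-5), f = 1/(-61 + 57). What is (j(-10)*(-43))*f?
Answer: 43/5 ≈ 8.6000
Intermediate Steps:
f = -¼ (f = 1/(-4) = -¼ ≈ -0.25000)
j(r) = ⅘ (j(r) = -4*(-⅕) = ⅘)
(j(-10)*(-43))*f = ((⅘)*(-43))*(-¼) = -172/5*(-¼) = 43/5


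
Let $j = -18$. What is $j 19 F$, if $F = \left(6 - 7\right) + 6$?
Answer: $-1710$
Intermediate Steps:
$F = 5$ ($F = -1 + 6 = 5$)
$j 19 F = \left(-18\right) 19 \cdot 5 = \left(-342\right) 5 = -1710$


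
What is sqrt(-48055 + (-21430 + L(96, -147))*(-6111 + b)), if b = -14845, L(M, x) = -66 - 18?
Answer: sqrt(450799329) ≈ 21232.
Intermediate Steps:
L(M, x) = -84
sqrt(-48055 + (-21430 + L(96, -147))*(-6111 + b)) = sqrt(-48055 + (-21430 - 84)*(-6111 - 14845)) = sqrt(-48055 - 21514*(-20956)) = sqrt(-48055 + 450847384) = sqrt(450799329)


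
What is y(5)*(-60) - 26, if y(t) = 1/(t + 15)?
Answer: -29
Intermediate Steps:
y(t) = 1/(15 + t)
y(5)*(-60) - 26 = -60/(15 + 5) - 26 = -60/20 - 26 = (1/20)*(-60) - 26 = -3 - 26 = -29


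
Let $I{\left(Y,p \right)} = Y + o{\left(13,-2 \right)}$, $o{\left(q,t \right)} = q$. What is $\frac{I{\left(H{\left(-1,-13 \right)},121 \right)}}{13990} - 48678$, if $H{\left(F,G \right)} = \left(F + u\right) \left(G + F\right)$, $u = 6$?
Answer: $- \frac{681005277}{13990} \approx -48678.0$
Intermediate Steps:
$H{\left(F,G \right)} = \left(6 + F\right) \left(F + G\right)$ ($H{\left(F,G \right)} = \left(F + 6\right) \left(G + F\right) = \left(6 + F\right) \left(F + G\right)$)
$I{\left(Y,p \right)} = 13 + Y$ ($I{\left(Y,p \right)} = Y + 13 = 13 + Y$)
$\frac{I{\left(H{\left(-1,-13 \right)},121 \right)}}{13990} - 48678 = \frac{13 + \left(\left(-1\right)^{2} + 6 \left(-1\right) + 6 \left(-13\right) - -13\right)}{13990} - 48678 = \left(13 + \left(1 - 6 - 78 + 13\right)\right) \frac{1}{13990} - 48678 = \left(13 - 70\right) \frac{1}{13990} - 48678 = \left(-57\right) \frac{1}{13990} - 48678 = - \frac{57}{13990} - 48678 = - \frac{681005277}{13990}$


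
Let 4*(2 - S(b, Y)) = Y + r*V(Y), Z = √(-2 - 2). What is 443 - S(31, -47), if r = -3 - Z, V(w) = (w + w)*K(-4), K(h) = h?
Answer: 589/4 - 188*I ≈ 147.25 - 188.0*I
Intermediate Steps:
Z = 2*I (Z = √(-4) = 2*I ≈ 2.0*I)
V(w) = -8*w (V(w) = (w + w)*(-4) = (2*w)*(-4) = -8*w)
r = -3 - 2*I ≈ -3.0 - 2.0*I
S(b, Y) = 2 - Y/4 + 2*Y*(-3 - 2*I) (S(b, Y) = 2 - (Y + (-3 - 2*I)*(-8*Y))/4 = 2 - (Y - 8*Y*(-3 - 2*I))/4 = 2 + (-Y/4 + 2*Y*(-3 - 2*I)) = 2 - Y/4 + 2*Y*(-3 - 2*I))
443 - S(31, -47) = 443 - (2 - ¼*(-47)*(25 + 16*I)) = 443 - (2 + (1175/4 + 188*I)) = 443 - (1183/4 + 188*I) = 443 + (-1183/4 - 188*I) = 589/4 - 188*I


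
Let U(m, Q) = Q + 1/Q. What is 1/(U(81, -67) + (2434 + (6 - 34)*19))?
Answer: 67/122944 ≈ 0.00054496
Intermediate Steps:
1/(U(81, -67) + (2434 + (6 - 34)*19)) = 1/((-67 + 1/(-67)) + (2434 + (6 - 34)*19)) = 1/((-67 - 1/67) + (2434 - 28*19)) = 1/(-4490/67 + (2434 - 532)) = 1/(-4490/67 + 1902) = 1/(122944/67) = 67/122944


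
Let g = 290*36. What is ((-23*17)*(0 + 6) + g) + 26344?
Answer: 34438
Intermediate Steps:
g = 10440
((-23*17)*(0 + 6) + g) + 26344 = ((-23*17)*(0 + 6) + 10440) + 26344 = (-391*6 + 10440) + 26344 = (-2346 + 10440) + 26344 = 8094 + 26344 = 34438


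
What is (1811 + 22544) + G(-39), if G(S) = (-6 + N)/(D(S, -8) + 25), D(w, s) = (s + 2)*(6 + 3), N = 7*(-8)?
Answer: 706357/29 ≈ 24357.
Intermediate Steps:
N = -56
D(w, s) = 18 + 9*s (D(w, s) = (2 + s)*9 = 18 + 9*s)
G(S) = 62/29 (G(S) = (-6 - 56)/((18 + 9*(-8)) + 25) = -62/((18 - 72) + 25) = -62/(-54 + 25) = -62/(-29) = -62*(-1/29) = 62/29)
(1811 + 22544) + G(-39) = (1811 + 22544) + 62/29 = 24355 + 62/29 = 706357/29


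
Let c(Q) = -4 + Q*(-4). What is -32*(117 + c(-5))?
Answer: -4256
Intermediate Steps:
c(Q) = -4 - 4*Q
-32*(117 + c(-5)) = -32*(117 + (-4 - 4*(-5))) = -32*(117 + (-4 + 20)) = -32*(117 + 16) = -32*133 = -4256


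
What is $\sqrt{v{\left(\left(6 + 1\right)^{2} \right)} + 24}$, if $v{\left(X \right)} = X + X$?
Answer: $\sqrt{122} \approx 11.045$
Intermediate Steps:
$v{\left(X \right)} = 2 X$
$\sqrt{v{\left(\left(6 + 1\right)^{2} \right)} + 24} = \sqrt{2 \left(6 + 1\right)^{2} + 24} = \sqrt{2 \cdot 7^{2} + 24} = \sqrt{2 \cdot 49 + 24} = \sqrt{98 + 24} = \sqrt{122}$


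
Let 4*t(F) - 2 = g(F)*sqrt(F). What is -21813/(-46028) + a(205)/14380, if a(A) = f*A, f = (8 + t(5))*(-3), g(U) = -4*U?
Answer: 7305957/66188264 + 615*sqrt(5)/2876 ≈ 0.58854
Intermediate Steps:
t(F) = 1/2 - F**(3/2) (t(F) = 1/2 + ((-4*F)*sqrt(F))/4 = 1/2 + (-4*F**(3/2))/4 = 1/2 - F**(3/2))
f = -51/2 + 15*sqrt(5) (f = (8 + (1/2 - 5**(3/2)))*(-3) = (8 + (1/2 - 5*sqrt(5)))*(-3) = (17/2 - 5*sqrt(5))*(-3) = -51/2 + 15*sqrt(5) ≈ 8.0410)
a(A) = A*(-51/2 + 15*sqrt(5)) (a(A) = (-51/2 + 15*sqrt(5))*A = A*(-51/2 + 15*sqrt(5)))
-21813/(-46028) + a(205)/14380 = -21813/(-46028) + ((3/2)*205*(-17 + 10*sqrt(5)))/14380 = -21813*(-1/46028) + (-10455/2 + 3075*sqrt(5))*(1/14380) = 21813/46028 + (-2091/5752 + 615*sqrt(5)/2876) = 7305957/66188264 + 615*sqrt(5)/2876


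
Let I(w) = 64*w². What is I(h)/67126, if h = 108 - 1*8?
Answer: 320000/33563 ≈ 9.5343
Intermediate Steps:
h = 100 (h = 108 - 8 = 100)
I(h)/67126 = (64*100²)/67126 = (64*10000)*(1/67126) = 640000*(1/67126) = 320000/33563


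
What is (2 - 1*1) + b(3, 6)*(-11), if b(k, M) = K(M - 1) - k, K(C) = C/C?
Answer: 23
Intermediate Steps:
K(C) = 1
b(k, M) = 1 - k
(2 - 1*1) + b(3, 6)*(-11) = (2 - 1*1) + (1 - 1*3)*(-11) = (2 - 1) + (1 - 3)*(-11) = 1 - 2*(-11) = 1 + 22 = 23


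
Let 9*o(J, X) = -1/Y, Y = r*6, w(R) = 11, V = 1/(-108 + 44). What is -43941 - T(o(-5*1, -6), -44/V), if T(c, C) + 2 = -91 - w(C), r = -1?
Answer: -43837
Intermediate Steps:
V = -1/64 (V = 1/(-64) = -1/64 ≈ -0.015625)
Y = -6 (Y = -1*6 = -6)
o(J, X) = 1/54 (o(J, X) = (-1/(-6))/9 = (-1*(-⅙))/9 = (⅑)*(⅙) = 1/54)
T(c, C) = -104 (T(c, C) = -2 + (-91 - 1*11) = -2 + (-91 - 11) = -2 - 102 = -104)
-43941 - T(o(-5*1, -6), -44/V) = -43941 - 1*(-104) = -43941 + 104 = -43837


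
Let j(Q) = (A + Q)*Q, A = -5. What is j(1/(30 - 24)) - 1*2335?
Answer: -84089/36 ≈ -2335.8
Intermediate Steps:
j(Q) = Q*(-5 + Q) (j(Q) = (-5 + Q)*Q = Q*(-5 + Q))
j(1/(30 - 24)) - 1*2335 = (-5 + 1/(30 - 24))/(30 - 24) - 1*2335 = (-5 + 1/6)/6 - 2335 = (1/6)*(-29/6) - 2335 = -29/36 - 2335 = -84089/36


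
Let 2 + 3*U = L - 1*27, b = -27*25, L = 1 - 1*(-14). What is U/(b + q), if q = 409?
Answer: 1/57 ≈ 0.017544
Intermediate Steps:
L = 15 (L = 1 + 14 = 15)
b = -675
U = -14/3 (U = -⅔ + (15 - 1*27)/3 = -⅔ + (15 - 27)/3 = -⅔ + (⅓)*(-12) = -⅔ - 4 = -14/3 ≈ -4.6667)
U/(b + q) = -14/3/(-675 + 409) = -14/3/(-266) = -1/266*(-14/3) = 1/57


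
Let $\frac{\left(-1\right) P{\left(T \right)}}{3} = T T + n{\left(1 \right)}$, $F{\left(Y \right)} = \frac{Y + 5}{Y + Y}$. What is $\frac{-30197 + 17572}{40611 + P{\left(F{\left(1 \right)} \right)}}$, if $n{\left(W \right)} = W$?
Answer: $- \frac{12625}{40581} \approx -0.31111$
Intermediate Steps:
$F{\left(Y \right)} = \frac{5 + Y}{2 Y}$
$P{\left(T \right)} = -3 - 3 T^{2}$ ($P{\left(T \right)} = - 3 \left(T T + 1\right) = - 3 \left(T^{2} + 1\right) = - 3 \left(1 + T^{2}\right) = -3 - 3 T^{2}$)
$\frac{-30197 + 17572}{40611 + P{\left(F{\left(1 \right)} \right)}} = \frac{-30197 + 17572}{40611 - \left(3 + 3 \left(\frac{5 + 1}{2 \cdot 1}\right)^{2}\right)} = - \frac{12625}{40611 - \left(3 + 3 \left(\frac{1}{2} \cdot 1 \cdot 6\right)^{2}\right)} = - \frac{12625}{40611 - \left(3 + 3 \cdot 3^{2}\right)} = - \frac{12625}{40611 - 30} = - \frac{12625}{40581}$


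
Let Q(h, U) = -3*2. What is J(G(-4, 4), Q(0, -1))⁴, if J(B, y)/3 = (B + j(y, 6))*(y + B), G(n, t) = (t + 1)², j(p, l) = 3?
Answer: 6488309350656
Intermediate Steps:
Q(h, U) = -6
G(n, t) = (1 + t)²
J(B, y) = 3*(3 + B)*(B + y) (J(B, y) = 3*((B + 3)*(y + B)) = 3*((3 + B)*(B + y)) = 3*(3 + B)*(B + y))
J(G(-4, 4), Q(0, -1))⁴ = (3*((1 + 4)²)² + 9*(1 + 4)² + 9*(-6) + 3*(1 + 4)²*(-6))⁴ = (3*(5²)² + 9*5² - 54 + 3*5²*(-6))⁴ = (3*25² + 9*25 - 54 + 3*25*(-6))⁴ = (3*625 + 225 - 54 - 450)⁴ = (1875 + 225 - 54 - 450)⁴ = 1596⁴ = 6488309350656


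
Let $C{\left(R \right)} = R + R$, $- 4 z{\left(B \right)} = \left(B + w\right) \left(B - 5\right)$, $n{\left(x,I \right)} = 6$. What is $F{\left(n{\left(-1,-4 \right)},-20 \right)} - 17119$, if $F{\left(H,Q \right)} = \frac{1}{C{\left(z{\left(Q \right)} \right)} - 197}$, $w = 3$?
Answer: $- \frac{14020463}{819} \approx -17119.0$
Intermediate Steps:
$z{\left(B \right)} = - \frac{\left(-5 + B\right) \left(3 + B\right)}{4}$ ($z{\left(B \right)} = - \frac{\left(B + 3\right) \left(B - 5\right)}{4} = - \frac{\left(3 + B\right) \left(-5 + B\right)}{4} = - \frac{\left(-5 + B\right) \left(3 + B\right)}{4}$)
$C{\left(R \right)} = 2 R$
$F{\left(H,Q \right)} = \frac{1}{- \frac{379}{2} + Q - \frac{Q^{2}}{2}}$ ($F{\left(H,Q \right)} = \frac{1}{2 \left(\frac{15}{4} + \frac{Q}{2} - \frac{Q^{2}}{4}\right) - 197} = \frac{1}{\left(\frac{15}{2} + Q - \frac{Q^{2}}{2}\right) - 197} = \frac{1}{- \frac{379}{2} + Q - \frac{Q^{2}}{2}}$)
$F{\left(n{\left(-1,-4 \right)},-20 \right)} - 17119 = - \frac{2}{379 + \left(-20\right)^{2} - -40} - 17119 = - \frac{2}{379 + 400 + 40} - 17119 = - \frac{2}{819} - 17119 = - \frac{14020463}{819}$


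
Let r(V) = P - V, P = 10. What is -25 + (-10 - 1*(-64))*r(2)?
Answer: 407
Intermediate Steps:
r(V) = 10 - V
-25 + (-10 - 1*(-64))*r(2) = -25 + (-10 - 1*(-64))*(10 - 1*2) = -25 + (-10 + 64)*(10 - 2) = -25 + 54*8 = -25 + 432 = 407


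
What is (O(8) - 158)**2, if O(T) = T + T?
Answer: 20164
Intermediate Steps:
O(T) = 2*T
(O(8) - 158)**2 = (2*8 - 158)**2 = (16 - 158)**2 = (-142)**2 = 20164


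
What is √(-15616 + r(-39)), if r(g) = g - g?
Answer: 16*I*√61 ≈ 124.96*I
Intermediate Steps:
r(g) = 0
√(-15616 + r(-39)) = √(-15616 + 0) = √(-15616) = 16*I*√61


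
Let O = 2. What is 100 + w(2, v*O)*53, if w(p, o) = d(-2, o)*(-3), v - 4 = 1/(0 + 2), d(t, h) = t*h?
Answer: 2962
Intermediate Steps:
d(t, h) = h*t
v = 9/2 (v = 4 + 1/(0 + 2) = 4 + 1/2 = 4 + ½ = 9/2 ≈ 4.5000)
w(p, o) = 6*o (w(p, o) = (o*(-2))*(-3) = -2*o*(-3) = 6*o)
100 + w(2, v*O)*53 = 100 + (6*((9/2)*2))*53 = 100 + (6*9)*53 = 100 + 54*53 = 100 + 2862 = 2962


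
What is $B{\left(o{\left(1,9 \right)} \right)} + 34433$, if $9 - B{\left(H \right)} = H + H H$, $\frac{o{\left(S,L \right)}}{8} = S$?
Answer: $34370$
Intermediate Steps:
$o{\left(S,L \right)} = 8 S$
$B{\left(H \right)} = 9 - H - H^{2}$ ($B{\left(H \right)} = 9 - \left(H + H H\right) = 9 - \left(H + H^{2}\right) = 9 - H - H^{2}$)
$B{\left(o{\left(1,9 \right)} \right)} + 34433 = \left(9 - 8 \cdot 1 - \left(8 \cdot 1\right)^{2}\right) + 34433 = \left(9 - 8 - 8^{2}\right) + 34433 = \left(9 - 8 - 64\right) + 34433 = -63 + 34433 = 34370$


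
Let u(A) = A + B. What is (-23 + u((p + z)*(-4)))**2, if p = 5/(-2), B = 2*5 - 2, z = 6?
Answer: 841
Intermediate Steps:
B = 8 (B = 10 - 2 = 8)
p = -5/2 (p = 5*(-1/2) = -5/2 ≈ -2.5000)
u(A) = 8 + A (u(A) = A + 8 = 8 + A)
(-23 + u((p + z)*(-4)))**2 = (-23 + (8 + (-5/2 + 6)*(-4)))**2 = (-23 + (8 + (7/2)*(-4)))**2 = (-23 + (8 - 14))**2 = (-23 - 6)**2 = (-29)**2 = 841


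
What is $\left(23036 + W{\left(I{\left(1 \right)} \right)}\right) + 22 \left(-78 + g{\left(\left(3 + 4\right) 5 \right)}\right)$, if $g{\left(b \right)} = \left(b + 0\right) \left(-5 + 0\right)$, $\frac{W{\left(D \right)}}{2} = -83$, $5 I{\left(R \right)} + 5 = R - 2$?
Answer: $17304$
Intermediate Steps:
$I{\left(R \right)} = - \frac{7}{5} + \frac{R}{5}$ ($I{\left(R \right)} = -1 + \frac{R - 2}{5} = -1 + \frac{-2 + R}{5} = -1 + \left(- \frac{2}{5} + \frac{R}{5}\right) = - \frac{7}{5} + \frac{R}{5}$)
$W{\left(D \right)} = -166$ ($W{\left(D \right)} = 2 \left(-83\right) = -166$)
$g{\left(b \right)} = - 5 b$ ($g{\left(b \right)} = b \left(-5\right) = - 5 b$)
$\left(23036 + W{\left(I{\left(1 \right)} \right)}\right) + 22 \left(-78 + g{\left(\left(3 + 4\right) 5 \right)}\right) = \left(23036 - 166\right) + 22 \left(-78 - 5 \left(3 + 4\right) 5\right) = 22870 + 22 \left(-78 - 5 \cdot 7 \cdot 5\right) = 22870 + 22 \left(-78 - 175\right) = 22870 + 22 \left(-253\right) = 22870 - 5566 = 17304$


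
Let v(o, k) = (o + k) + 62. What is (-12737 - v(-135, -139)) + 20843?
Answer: 8318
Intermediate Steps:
v(o, k) = 62 + k + o (v(o, k) = (k + o) + 62 = 62 + k + o)
(-12737 - v(-135, -139)) + 20843 = (-12737 - (62 - 139 - 135)) + 20843 = (-12737 - 1*(-212)) + 20843 = (-12737 + 212) + 20843 = -12525 + 20843 = 8318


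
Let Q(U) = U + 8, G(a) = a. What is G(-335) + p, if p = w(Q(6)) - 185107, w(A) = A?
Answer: -185428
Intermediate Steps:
Q(U) = 8 + U
p = -185093 (p = (8 + 6) - 185107 = 14 - 185107 = -185093)
G(-335) + p = -335 - 185093 = -185428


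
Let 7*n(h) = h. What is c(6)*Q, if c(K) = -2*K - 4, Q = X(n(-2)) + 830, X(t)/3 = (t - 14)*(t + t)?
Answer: -669920/49 ≈ -13672.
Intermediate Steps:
n(h) = h/7
X(t) = 6*t*(-14 + t) (X(t) = 3*((t - 14)*(t + t)) = 3*((-14 + t)*(2*t)) = 3*(2*t*(-14 + t)) = 6*t*(-14 + t))
Q = 41870/49 (Q = 6*((⅐)*(-2))*(-14 + (⅐)*(-2)) + 830 = 6*(-2/7)*(-14 - 2/7) + 830 = 6*(-2/7)*(-100/7) + 830 = 1200/49 + 830 = 41870/49 ≈ 854.49)
c(K) = -4 - 2*K
c(6)*Q = (-4 - 2*6)*(41870/49) = (-4 - 12)*(41870/49) = -16*41870/49 = -669920/49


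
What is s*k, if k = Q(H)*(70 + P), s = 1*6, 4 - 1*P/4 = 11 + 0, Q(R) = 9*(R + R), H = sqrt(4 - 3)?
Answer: 4536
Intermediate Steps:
H = 1 (H = sqrt(1) = 1)
Q(R) = 18*R (Q(R) = 9*(2*R) = 18*R)
P = -28 (P = 16 - 4*(11 + 0) = 16 - 4*11 = 16 - 44 = -28)
s = 6
k = 756 (k = (18*1)*(70 - 28) = 18*42 = 756)
s*k = 6*756 = 4536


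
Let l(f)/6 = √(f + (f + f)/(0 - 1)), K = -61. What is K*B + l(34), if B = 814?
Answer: -49654 + 6*I*√34 ≈ -49654.0 + 34.986*I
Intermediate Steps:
l(f) = 6*√(-f) (l(f) = 6*√(f + (f + f)/(0 - 1)) = 6*√(f + (2*f)/(-1)) = 6*√(f + (2*f)*(-1)) = 6*√(f - 2*f) = 6*√(-f))
K*B + l(34) = -61*814 + 6*√(-1*34) = -49654 + 6*√(-34) = -49654 + 6*(I*√34) = -49654 + 6*I*√34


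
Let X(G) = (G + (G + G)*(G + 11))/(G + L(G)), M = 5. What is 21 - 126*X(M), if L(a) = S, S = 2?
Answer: -2949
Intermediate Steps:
L(a) = 2
X(G) = (G + 2*G*(11 + G))/(2 + G) (X(G) = (G + (G + G)*(G + 11))/(G + 2) = (G + (2*G)*(11 + G))/(2 + G) = (G + 2*G*(11 + G))/(2 + G))
21 - 126*X(M) = 21 - 630*(23 + 2*5)/(2 + 5) = 21 - 630*(23 + 10)/7 = 21 - 630*33/7 = 21 - 126*165/7 = 21 - 2970 = -2949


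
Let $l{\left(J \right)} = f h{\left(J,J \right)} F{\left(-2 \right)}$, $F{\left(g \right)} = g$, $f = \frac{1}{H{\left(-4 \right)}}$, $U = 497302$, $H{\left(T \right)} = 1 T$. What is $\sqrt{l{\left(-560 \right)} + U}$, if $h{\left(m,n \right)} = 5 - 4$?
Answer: $\frac{\sqrt{1989210}}{2} \approx 705.2$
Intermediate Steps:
$H{\left(T \right)} = T$
$f = - \frac{1}{4}$ ($f = \frac{1}{-4} = - \frac{1}{4} \approx -0.25$)
$h{\left(m,n \right)} = 1$
$l{\left(J \right)} = \frac{1}{2}$ ($l{\left(J \right)} = \left(- \frac{1}{4}\right) 1 \left(-2\right) = \left(- \frac{1}{4}\right) \left(-2\right) = \frac{1}{2}$)
$\sqrt{l{\left(-560 \right)} + U} = \sqrt{\frac{1}{2} + 497302} = \sqrt{\frac{994605}{2}} = \frac{\sqrt{1989210}}{2}$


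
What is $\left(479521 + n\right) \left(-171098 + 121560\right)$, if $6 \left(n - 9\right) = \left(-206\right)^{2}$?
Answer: $- \frac{72315968704}{3} \approx -2.4105 \cdot 10^{10}$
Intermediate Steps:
$n = \frac{21245}{3}$ ($n = 9 + \frac{\left(-206\right)^{2}}{6} = 9 + \frac{1}{6} \cdot 42436 = 9 + \frac{21218}{3} = \frac{21245}{3} \approx 7081.7$)
$\left(479521 + n\right) \left(-171098 + 121560\right) = \left(479521 + \frac{21245}{3}\right) \left(-171098 + 121560\right) = \frac{1459808}{3} \left(-49538\right) = - \frac{72315968704}{3}$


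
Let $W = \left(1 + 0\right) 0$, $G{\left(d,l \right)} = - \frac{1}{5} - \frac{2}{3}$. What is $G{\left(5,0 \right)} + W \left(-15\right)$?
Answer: $- \frac{13}{15} \approx -0.86667$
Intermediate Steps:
$G{\left(d,l \right)} = - \frac{13}{15}$ ($G{\left(d,l \right)} = \left(-1\right) \frac{1}{5} - \frac{2}{3} = - \frac{1}{5} - \frac{2}{3} = - \frac{13}{15}$)
$W = 0$ ($W = 1 \cdot 0 = 0$)
$G{\left(5,0 \right)} + W \left(-15\right) = - \frac{13}{15} + 0 \left(-15\right) = - \frac{13}{15} + 0 = - \frac{13}{15}$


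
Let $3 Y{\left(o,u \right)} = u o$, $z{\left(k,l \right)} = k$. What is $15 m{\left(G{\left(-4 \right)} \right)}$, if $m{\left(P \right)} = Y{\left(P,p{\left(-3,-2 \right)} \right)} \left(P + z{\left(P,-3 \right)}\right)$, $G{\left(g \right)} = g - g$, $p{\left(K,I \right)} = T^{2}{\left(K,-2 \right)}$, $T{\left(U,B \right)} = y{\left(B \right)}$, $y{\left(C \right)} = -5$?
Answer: $0$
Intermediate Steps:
$T{\left(U,B \right)} = -5$
$p{\left(K,I \right)} = 25$ ($p{\left(K,I \right)} = \left(-5\right)^{2} = 25$)
$Y{\left(o,u \right)} = \frac{o u}{3}$ ($Y{\left(o,u \right)} = \frac{u o}{3} = \frac{o u}{3}$)
$G{\left(g \right)} = 0$
$m{\left(P \right)} = \frac{50 P^{2}}{3}$ ($m{\left(P \right)} = \frac{1}{3} P 25 \left(P + P\right) = \frac{25 P}{3} \cdot 2 P = \frac{50 P^{2}}{3}$)
$15 m{\left(G{\left(-4 \right)} \right)} = 15 \frac{50 \cdot 0^{2}}{3} = 15 \cdot \frac{50}{3} \cdot 0 = 15 \cdot 0 = 0$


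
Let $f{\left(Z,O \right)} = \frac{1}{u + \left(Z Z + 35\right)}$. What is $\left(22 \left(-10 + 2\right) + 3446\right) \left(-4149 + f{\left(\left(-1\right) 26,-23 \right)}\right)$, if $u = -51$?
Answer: $- \frac{298478951}{22} \approx -1.3567 \cdot 10^{7}$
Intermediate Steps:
$f{\left(Z,O \right)} = \frac{1}{-16 + Z^{2}}$ ($f{\left(Z,O \right)} = \frac{1}{-51 + \left(Z Z + 35\right)} = \frac{1}{-51 + \left(Z^{2} + 35\right)} = \frac{1}{-51 + \left(35 + Z^{2}\right)} = \frac{1}{-16 + Z^{2}}$)
$\left(22 \left(-10 + 2\right) + 3446\right) \left(-4149 + f{\left(\left(-1\right) 26,-23 \right)}\right) = \left(22 \left(-10 + 2\right) + 3446\right) \left(-4149 + \frac{1}{-16 + \left(\left(-1\right) 26\right)^{2}}\right) = \left(22 \left(-8\right) + 3446\right) \left(-4149 + \frac{1}{-16 + \left(-26\right)^{2}}\right) = \left(-176 + 3446\right) \left(-4149 + \frac{1}{-16 + 676}\right) = 3270 \left(-4149 + \frac{1}{660}\right) = 3270 \left(- \frac{2738339}{660}\right) = - \frac{298478951}{22}$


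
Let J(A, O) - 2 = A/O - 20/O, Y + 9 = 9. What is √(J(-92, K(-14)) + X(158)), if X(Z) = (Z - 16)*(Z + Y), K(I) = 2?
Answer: 19*√62 ≈ 149.61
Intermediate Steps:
Y = 0 (Y = -9 + 9 = 0)
J(A, O) = 2 - 20/O + A/O (J(A, O) = 2 + (A/O - 20/O) = 2 + (-20/O + A/O) = 2 - 20/O + A/O)
X(Z) = Z*(-16 + Z) (X(Z) = (Z - 16)*(Z + 0) = (-16 + Z)*Z = Z*(-16 + Z))
√(J(-92, K(-14)) + X(158)) = √((-20 - 92 + 2*2)/2 + 158*(-16 + 158)) = √((-20 - 92 + 4)/2 + 158*142) = √((½)*(-108) + 22436) = √(-54 + 22436) = √22382 = 19*√62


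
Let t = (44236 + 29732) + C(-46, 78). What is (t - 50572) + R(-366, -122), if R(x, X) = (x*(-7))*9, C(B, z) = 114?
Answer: 46568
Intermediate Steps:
R(x, X) = -63*x (R(x, X) = -7*x*9 = -63*x)
t = 74082 (t = (44236 + 29732) + 114 = 73968 + 114 = 74082)
(t - 50572) + R(-366, -122) = (74082 - 50572) - 63*(-366) = 23510 + 23058 = 46568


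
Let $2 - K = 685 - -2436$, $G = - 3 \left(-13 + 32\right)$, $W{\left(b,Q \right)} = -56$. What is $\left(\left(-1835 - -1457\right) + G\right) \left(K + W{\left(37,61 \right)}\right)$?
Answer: $1381125$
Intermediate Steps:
$G = -57$ ($G = \left(-3\right) 19 = -57$)
$K = -3119$ ($K = 2 - \left(685 - -2436\right) = 2 - \left(685 + 2436\right) = 2 - 3121 = -3119$)
$\left(\left(-1835 - -1457\right) + G\right) \left(K + W{\left(37,61 \right)}\right) = \left(\left(-1835 - -1457\right) - 57\right) \left(-3119 - 56\right) = \left(\left(-1835 + 1457\right) - 57\right) \left(-3175\right) = \left(-378 - 57\right) \left(-3175\right) = \left(-435\right) \left(-3175\right) = 1381125$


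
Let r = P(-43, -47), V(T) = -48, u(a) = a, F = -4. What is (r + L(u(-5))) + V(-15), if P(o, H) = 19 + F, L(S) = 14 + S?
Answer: -24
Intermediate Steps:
P(o, H) = 15 (P(o, H) = 19 - 4 = 15)
r = 15
(r + L(u(-5))) + V(-15) = (15 + (14 - 5)) - 48 = (15 + 9) - 48 = 24 - 48 = -24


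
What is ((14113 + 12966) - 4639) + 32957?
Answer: 55397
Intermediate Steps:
((14113 + 12966) - 4639) + 32957 = (27079 - 4639) + 32957 = 22440 + 32957 = 55397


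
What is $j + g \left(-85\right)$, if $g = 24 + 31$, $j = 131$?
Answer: $-4544$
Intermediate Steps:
$g = 55$
$j + g \left(-85\right) = 131 + 55 \left(-85\right) = 131 - 4675 = -4544$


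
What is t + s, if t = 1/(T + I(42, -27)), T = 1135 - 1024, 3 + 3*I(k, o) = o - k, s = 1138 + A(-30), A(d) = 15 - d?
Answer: 102922/87 ≈ 1183.0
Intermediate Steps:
s = 1183 (s = 1138 + (15 - 1*(-30)) = 1138 + (15 + 30) = 1138 + 45 = 1183)
I(k, o) = -1 - k/3 + o/3 (I(k, o) = -1 + (o - k)/3 = -1 + (-k/3 + o/3) = -1 - k/3 + o/3)
T = 111
t = 1/87 (t = 1/(111 + (-1 - ⅓*42 + (⅓)*(-27))) = 1/(111 + (-1 - 14 - 9)) = 1/(111 - 24) = 1/87 ≈ 0.011494)
t + s = 1/87 + 1183 = 102922/87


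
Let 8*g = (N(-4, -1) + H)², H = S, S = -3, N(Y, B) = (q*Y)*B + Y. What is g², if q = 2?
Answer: 1/64 ≈ 0.015625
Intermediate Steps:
N(Y, B) = Y + 2*B*Y (N(Y, B) = (2*Y)*B + Y = 2*B*Y + Y = Y + 2*B*Y)
H = -3
g = ⅛ (g = (-4*(1 + 2*(-1)) - 3)²/8 = (-4*(1 - 2) - 3)²/8 = (-4*(-1) - 3)²/8 = (4 - 3)²/8 = (⅛)*1² = (⅛)*1 = ⅛ ≈ 0.12500)
g² = (⅛)² = 1/64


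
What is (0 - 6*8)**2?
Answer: 2304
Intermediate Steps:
(0 - 6*8)**2 = (0 - 48)**2 = (-48)**2 = 2304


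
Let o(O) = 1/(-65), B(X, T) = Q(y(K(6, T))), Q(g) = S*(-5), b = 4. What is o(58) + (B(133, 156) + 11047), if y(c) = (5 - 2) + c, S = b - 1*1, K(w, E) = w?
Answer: 717079/65 ≈ 11032.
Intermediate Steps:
S = 3 (S = 4 - 1*1 = 4 - 1 = 3)
y(c) = 3 + c
Q(g) = -15 (Q(g) = 3*(-5) = -15)
B(X, T) = -15
o(O) = -1/65
o(58) + (B(133, 156) + 11047) = -1/65 + (-15 + 11047) = -1/65 + 11032 = 717079/65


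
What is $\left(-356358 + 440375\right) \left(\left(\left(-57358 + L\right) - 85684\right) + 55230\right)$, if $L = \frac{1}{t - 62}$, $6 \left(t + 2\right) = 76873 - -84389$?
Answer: $- \frac{197818291573635}{26813} \approx -7.3777 \cdot 10^{9}$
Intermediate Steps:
$t = 26875$ ($t = -2 + \frac{76873 - -84389}{6} = -2 + \frac{76873 + 84389}{6} = -2 + \frac{1}{6} \cdot 161262 = -2 + 26877 = 26875$)
$L = \frac{1}{26813}$ ($L = \frac{1}{26875 - 62} = \frac{1}{26813} \approx 3.7295 \cdot 10^{-5}$)
$\left(-356358 + 440375\right) \left(\left(\left(-57358 + L\right) - 85684\right) + 55230\right) = \left(-356358 + 440375\right) \left(\left(\left(-57358 + \frac{1}{26813}\right) - 85684\right) + 55230\right) = 84017 \left(\left(- \frac{1537940053}{26813} - 85684\right) + 55230\right) = 84017 \left(- \frac{3835385145}{26813} + 55230\right) = 84017 \left(- \frac{2354503155}{26813}\right) = - \frac{197818291573635}{26813}$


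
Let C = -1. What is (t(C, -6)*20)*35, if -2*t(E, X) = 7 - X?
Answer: -4550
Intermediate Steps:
t(E, X) = -7/2 + X/2 (t(E, X) = -(7 - X)/2 = -7/2 + X/2)
(t(C, -6)*20)*35 = ((-7/2 + (½)*(-6))*20)*35 = ((-7/2 - 3)*20)*35 = -13/2*20*35 = -130*35 = -4550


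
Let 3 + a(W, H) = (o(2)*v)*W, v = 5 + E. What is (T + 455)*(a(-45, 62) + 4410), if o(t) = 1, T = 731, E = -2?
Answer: 5066592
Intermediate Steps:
v = 3 (v = 5 - 2 = 3)
a(W, H) = -3 + 3*W (a(W, H) = -3 + (1*3)*W = -3 + 3*W)
(T + 455)*(a(-45, 62) + 4410) = (731 + 455)*((-3 + 3*(-45)) + 4410) = 1186*((-3 - 135) + 4410) = 1186*(-138 + 4410) = 1186*4272 = 5066592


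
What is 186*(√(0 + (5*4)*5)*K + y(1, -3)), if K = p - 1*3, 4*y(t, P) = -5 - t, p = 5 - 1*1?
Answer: 1581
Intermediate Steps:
p = 4 (p = 5 - 1 = 4)
y(t, P) = -5/4 - t/4 (y(t, P) = (-5 - t)/4 = -5/4 - t/4)
K = 1 (K = 4 - 1*3 = 4 - 3 = 1)
186*(√(0 + (5*4)*5)*K + y(1, -3)) = 186*(√(0 + (5*4)*5)*1 + (-5/4 - ¼*1)) = 186*(√(0 + 20*5)*1 + (-5/4 - ¼)) = 186*(√(0 + 100)*1 - 3/2) = 186*(√100*1 - 3/2) = 186*(10*1 - 3/2) = 186*(10 - 3/2) = 186*(17/2) = 1581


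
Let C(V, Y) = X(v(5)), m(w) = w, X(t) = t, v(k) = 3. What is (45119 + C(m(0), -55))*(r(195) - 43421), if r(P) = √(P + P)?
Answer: -1959242362 + 45122*√390 ≈ -1.9584e+9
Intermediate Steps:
C(V, Y) = 3
r(P) = √2*√P (r(P) = √(2*P) = √2*√P)
(45119 + C(m(0), -55))*(r(195) - 43421) = (45119 + 3)*(√2*√195 - 43421) = 45122*(√390 - 43421) = 45122*(-43421 + √390) = -1959242362 + 45122*√390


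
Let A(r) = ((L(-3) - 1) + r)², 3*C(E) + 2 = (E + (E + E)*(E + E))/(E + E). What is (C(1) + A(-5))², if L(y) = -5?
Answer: 528529/36 ≈ 14681.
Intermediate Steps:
C(E) = -⅔ + (E + 4*E²)/(6*E) (C(E) = -⅔ + ((E + (E + E)*(E + E))/(E + E))/3 = -⅔ + ((E + (2*E)*(2*E))/((2*E)))/3 = -⅔ + ((E + 4*E²)*(1/(2*E)))/3 = -⅔ + ((E + 4*E²)/(2*E))/3 = -⅔ + (E + 4*E²)/(6*E))
A(r) = (-6 + r)² (A(r) = ((-5 - 1) + r)² = (-6 + r)²)
(C(1) + A(-5))² = ((-½ + (⅔)*1) + (-6 - 5)²)² = ((-½ + ⅔) + (-11)²)² = (⅙ + 121)² = (727/6)² = 528529/36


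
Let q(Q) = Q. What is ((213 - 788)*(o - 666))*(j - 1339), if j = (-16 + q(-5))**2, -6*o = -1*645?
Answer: -288381475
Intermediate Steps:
o = 215/2 (o = -(-1)*645/6 = -1/6*(-645) = 215/2 ≈ 107.50)
j = 441 (j = (-16 - 5)**2 = (-21)**2 = 441)
((213 - 788)*(o - 666))*(j - 1339) = ((213 - 788)*(215/2 - 666))*(441 - 1339) = -575*(-1117/2)*(-898) = (642275/2)*(-898) = -288381475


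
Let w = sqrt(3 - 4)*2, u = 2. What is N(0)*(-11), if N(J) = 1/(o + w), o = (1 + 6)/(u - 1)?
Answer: -77/53 + 22*I/53 ≈ -1.4528 + 0.41509*I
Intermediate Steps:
w = 2*I (w = sqrt(-1)*2 = I*2 = 2*I ≈ 2.0*I)
o = 7 (o = (1 + 6)/(2 - 1) = 7/1 = 7*1 = 7)
N(J) = (7 - 2*I)/53 (N(J) = 1/(7 + 2*I) = (7 - 2*I)/53)
N(0)*(-11) = (7/53 - 2*I/53)*(-11) = -77/53 + 22*I/53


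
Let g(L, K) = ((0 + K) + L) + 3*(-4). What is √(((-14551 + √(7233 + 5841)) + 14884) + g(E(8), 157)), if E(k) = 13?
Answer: √(491 + √13074) ≈ 24.604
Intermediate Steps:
g(L, K) = -12 + K + L (g(L, K) = (K + L) - 12 = -12 + K + L)
√(((-14551 + √(7233 + 5841)) + 14884) + g(E(8), 157)) = √(((-14551 + √(7233 + 5841)) + 14884) + (-12 + 157 + 13)) = √(((-14551 + √13074) + 14884) + 158) = √((333 + √13074) + 158) = √(491 + √13074)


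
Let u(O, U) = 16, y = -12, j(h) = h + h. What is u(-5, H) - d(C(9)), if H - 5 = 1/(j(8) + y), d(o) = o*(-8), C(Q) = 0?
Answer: 16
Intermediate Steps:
j(h) = 2*h
d(o) = -8*o
H = 21/4 (H = 5 + 1/(2*8 - 12) = 5 + 1/(16 - 12) = 5 + 1/4 = 5 + ¼ = 21/4 ≈ 5.2500)
u(-5, H) - d(C(9)) = 16 - (-8)*0 = 16 - 1*0 = 16 + 0 = 16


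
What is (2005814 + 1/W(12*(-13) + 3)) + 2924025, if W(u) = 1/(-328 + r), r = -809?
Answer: 4928702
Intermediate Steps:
W(u) = -1/1137 (W(u) = 1/(-328 - 809) = 1/(-1137) = -1/1137)
(2005814 + 1/W(12*(-13) + 3)) + 2924025 = (2005814 + 1/(-1/1137)) + 2924025 = (2005814 - 1137) + 2924025 = 2004677 + 2924025 = 4928702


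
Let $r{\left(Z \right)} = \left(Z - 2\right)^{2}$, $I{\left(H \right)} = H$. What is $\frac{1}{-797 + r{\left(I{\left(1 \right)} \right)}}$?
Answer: $- \frac{1}{796} \approx -0.0012563$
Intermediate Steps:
$r{\left(Z \right)} = \left(-2 + Z\right)^{2}$
$\frac{1}{-797 + r{\left(I{\left(1 \right)} \right)}} = \frac{1}{-797 + \left(-2 + 1\right)^{2}} = \frac{1}{-797 + \left(-1\right)^{2}} = \frac{1}{-797 + 1} = \frac{1}{-796} = - \frac{1}{796}$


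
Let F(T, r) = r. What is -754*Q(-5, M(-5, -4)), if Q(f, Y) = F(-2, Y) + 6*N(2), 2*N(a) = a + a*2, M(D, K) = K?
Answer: -10556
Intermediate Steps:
N(a) = 3*a/2 (N(a) = (a + a*2)/2 = (a + 2*a)/2 = (3*a)/2 = 3*a/2)
Q(f, Y) = 18 + Y (Q(f, Y) = Y + 6*((3/2)*2) = Y + 6*3 = Y + 18 = 18 + Y)
-754*Q(-5, M(-5, -4)) = -754*(18 - 4) = -754*14 = -10556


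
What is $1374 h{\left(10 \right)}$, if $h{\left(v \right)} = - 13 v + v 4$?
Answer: $-123660$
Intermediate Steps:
$h{\left(v \right)} = - 9 v$ ($h{\left(v \right)} = - 13 v + 4 v = - 9 v$)
$1374 h{\left(10 \right)} = 1374 \left(\left(-9\right) 10\right) = 1374 \left(-90\right) = -123660$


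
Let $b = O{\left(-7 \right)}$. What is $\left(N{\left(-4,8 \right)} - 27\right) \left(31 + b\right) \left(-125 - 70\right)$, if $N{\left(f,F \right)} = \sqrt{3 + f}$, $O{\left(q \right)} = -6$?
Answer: $131625 - 4875 i \approx 1.3163 \cdot 10^{5} - 4875.0 i$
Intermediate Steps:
$b = -6$
$\left(N{\left(-4,8 \right)} - 27\right) \left(31 + b\right) \left(-125 - 70\right) = \left(\sqrt{3 - 4} - 27\right) \left(31 - 6\right) \left(-125 - 70\right) = \left(\sqrt{-1} - 27\right) 25 \left(-195\right) = \left(i - 27\right) 25 \left(-195\right) = \left(-27 + i\right) 25 \left(-195\right) = \left(-675 + 25 i\right) \left(-195\right) = 131625 - 4875 i$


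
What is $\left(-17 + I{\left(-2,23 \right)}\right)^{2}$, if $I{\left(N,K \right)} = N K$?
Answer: $3969$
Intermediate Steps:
$I{\left(N,K \right)} = K N$
$\left(-17 + I{\left(-2,23 \right)}\right)^{2} = \left(-17 + 23 \left(-2\right)\right)^{2} = \left(-17 - 46\right)^{2} = \left(-63\right)^{2} = 3969$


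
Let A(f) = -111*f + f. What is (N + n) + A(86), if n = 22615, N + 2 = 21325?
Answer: 34478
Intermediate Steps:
N = 21323 (N = -2 + 21325 = 21323)
A(f) = -110*f
(N + n) + A(86) = (21323 + 22615) - 110*86 = 43938 - 9460 = 34478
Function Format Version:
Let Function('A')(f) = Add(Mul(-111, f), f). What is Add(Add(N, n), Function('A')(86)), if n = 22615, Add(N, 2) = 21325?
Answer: 34478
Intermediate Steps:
N = 21323 (N = Add(-2, 21325) = 21323)
Function('A')(f) = Mul(-110, f)
Add(Add(N, n), Function('A')(86)) = Add(Add(21323, 22615), Mul(-110, 86)) = Add(43938, -9460) = 34478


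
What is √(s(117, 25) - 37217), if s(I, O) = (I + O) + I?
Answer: I*√36958 ≈ 192.24*I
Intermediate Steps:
s(I, O) = O + 2*I
√(s(117, 25) - 37217) = √((25 + 2*117) - 37217) = √((25 + 234) - 37217) = √(259 - 37217) = √(-36958) = I*√36958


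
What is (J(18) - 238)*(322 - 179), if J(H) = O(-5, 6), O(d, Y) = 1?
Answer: -33891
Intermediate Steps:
J(H) = 1
(J(18) - 238)*(322 - 179) = (1 - 238)*(322 - 179) = -237*143 = -33891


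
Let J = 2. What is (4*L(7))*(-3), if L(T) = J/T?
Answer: -24/7 ≈ -3.4286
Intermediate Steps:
L(T) = 2/T
(4*L(7))*(-3) = (4*(2/7))*(-3) = (8/7)*(-3) = -24/7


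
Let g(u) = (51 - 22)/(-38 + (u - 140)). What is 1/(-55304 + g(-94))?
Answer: -272/15042717 ≈ -1.8082e-5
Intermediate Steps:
g(u) = 29/(-178 + u) (g(u) = 29/(-38 + (-140 + u)) = 29/(-178 + u))
1/(-55304 + g(-94)) = 1/(-55304 + 29/(-178 - 94)) = 1/(-55304 + 29/(-272)) = 1/(-55304 + 29*(-1/272)) = 1/(-55304 - 29/272) = 1/(-15042717/272) = -272/15042717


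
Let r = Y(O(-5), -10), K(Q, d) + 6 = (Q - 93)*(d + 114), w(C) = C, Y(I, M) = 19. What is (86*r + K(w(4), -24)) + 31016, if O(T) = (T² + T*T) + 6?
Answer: 24634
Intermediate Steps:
O(T) = 6 + 2*T² (O(T) = (T² + T²) + 6 = 2*T² + 6 = 6 + 2*T²)
K(Q, d) = -6 + (-93 + Q)*(114 + d) (K(Q, d) = -6 + (Q - 93)*(d + 114) = -6 + (-93 + Q)*(114 + d))
r = 19
(86*r + K(w(4), -24)) + 31016 = (86*19 + (-10608 - 93*(-24) + 114*4 + 4*(-24))) + 31016 = (1634 + (-10608 + 2232 + 456 - 96)) + 31016 = (1634 - 8016) + 31016 = -6382 + 31016 = 24634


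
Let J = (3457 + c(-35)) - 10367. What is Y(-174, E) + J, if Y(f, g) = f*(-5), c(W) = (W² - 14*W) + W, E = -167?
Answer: -4360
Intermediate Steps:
c(W) = W² - 13*W
Y(f, g) = -5*f
J = -5230 (J = (3457 - 35*(-13 - 35)) - 10367 = (3457 - 35*(-48)) - 10367 = (3457 + 1680) - 10367 = 5137 - 10367 = -5230)
Y(-174, E) + J = -5*(-174) - 5230 = 870 - 5230 = -4360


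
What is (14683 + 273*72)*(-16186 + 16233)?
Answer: 1613933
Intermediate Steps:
(14683 + 273*72)*(-16186 + 16233) = (14683 + 19656)*47 = 34339*47 = 1613933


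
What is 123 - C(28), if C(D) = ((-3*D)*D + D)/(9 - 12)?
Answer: -1955/3 ≈ -651.67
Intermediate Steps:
C(D) = D² - D/3 (C(D) = (-3*D² + D)/(-3) = (D - 3*D²)*(-⅓) = D² - D/3)
123 - C(28) = 123 - 28*(-⅓ + 28) = 123 - 28*83/3 = 123 - 1*2324/3 = 123 - 2324/3 = -1955/3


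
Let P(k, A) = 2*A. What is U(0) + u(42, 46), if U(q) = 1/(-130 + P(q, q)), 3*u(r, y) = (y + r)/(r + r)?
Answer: 2797/8190 ≈ 0.34151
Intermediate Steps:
u(r, y) = (r + y)/(6*r) (u(r, y) = ((y + r)/(r + r))/3 = ((r + y)/((2*r)))/3 = ((r + y)*(1/(2*r)))/3 = ((r + y)/(2*r))/3 = (r + y)/(6*r))
U(q) = 1/(-130 + 2*q)
U(0) + u(42, 46) = 1/(2*(-65 + 0)) + (⅙)*(42 + 46)/42 = (½)/(-65) + (⅙)*(1/42)*88 = (½)*(-1/65) + 22/63 = -1/130 + 22/63 = 2797/8190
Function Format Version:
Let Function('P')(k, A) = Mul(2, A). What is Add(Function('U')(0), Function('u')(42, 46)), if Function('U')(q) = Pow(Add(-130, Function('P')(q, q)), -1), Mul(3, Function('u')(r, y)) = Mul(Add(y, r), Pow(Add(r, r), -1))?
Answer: Rational(2797, 8190) ≈ 0.34151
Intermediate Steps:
Function('u')(r, y) = Mul(Rational(1, 6), Pow(r, -1), Add(r, y)) (Function('u')(r, y) = Mul(Rational(1, 3), Mul(Add(y, r), Pow(Add(r, r), -1))) = Mul(Rational(1, 3), Mul(Add(r, y), Pow(Mul(2, r), -1))) = Mul(Rational(1, 3), Mul(Add(r, y), Mul(Rational(1, 2), Pow(r, -1)))) = Mul(Rational(1, 3), Mul(Rational(1, 2), Pow(r, -1), Add(r, y))) = Mul(Rational(1, 6), Pow(r, -1), Add(r, y)))
Function('U')(q) = Pow(Add(-130, Mul(2, q)), -1)
Add(Function('U')(0), Function('u')(42, 46)) = Add(Mul(Rational(1, 2), Pow(Add(-65, 0), -1)), Mul(Rational(1, 6), Pow(42, -1), Add(42, 46))) = Add(Mul(Rational(1, 2), Pow(-65, -1)), Mul(Rational(1, 6), Rational(1, 42), 88)) = Add(Mul(Rational(1, 2), Rational(-1, 65)), Rational(22, 63)) = Add(Rational(-1, 130), Rational(22, 63)) = Rational(2797, 8190)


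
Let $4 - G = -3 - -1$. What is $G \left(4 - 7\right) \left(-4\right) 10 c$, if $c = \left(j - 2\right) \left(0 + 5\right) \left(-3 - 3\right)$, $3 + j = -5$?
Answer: $216000$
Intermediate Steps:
$G = 6$ ($G = 4 - \left(-3 - -1\right) = 4 - \left(-3 + 1\right) = 4 - -2 = 4 + 2 = 6$)
$j = -8$ ($j = -3 - 5 = -8$)
$c = 300$ ($c = \left(-8 - 2\right) \left(0 + 5\right) \left(-3 - 3\right) = - 10 \cdot 5 \left(-6\right) = \left(-10\right) \left(-30\right) = 300$)
$G \left(4 - 7\right) \left(-4\right) 10 c = 6 \left(4 - 7\right) \left(-4\right) 10 \cdot 300 = 6 \left(-3\right) \left(-4\right) 10 \cdot 300 = 6 \cdot 12 \cdot 10 \cdot 300 = 6 \cdot 120 \cdot 300 = 720 \cdot 300 = 216000$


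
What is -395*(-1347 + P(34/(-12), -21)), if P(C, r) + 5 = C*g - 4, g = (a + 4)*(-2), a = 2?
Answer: 522190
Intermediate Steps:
g = -12 (g = (2 + 4)*(-2) = 6*(-2) = -12)
P(C, r) = -9 - 12*C (P(C, r) = -5 + (C*(-12) - 4) = -5 + (-12*C - 4) = -5 + (-4 - 12*C) = -9 - 12*C)
-395*(-1347 + P(34/(-12), -21)) = -395*(-1347 + (-9 - 408/(-12))) = -395*(-1347 + (-9 - 408*(-1)/12)) = -395*(-1347 + (-9 - 12*(-17/6))) = -395*(-1347 + (-9 + 34)) = -395*(-1347 + 25) = -395*(-1322) = 522190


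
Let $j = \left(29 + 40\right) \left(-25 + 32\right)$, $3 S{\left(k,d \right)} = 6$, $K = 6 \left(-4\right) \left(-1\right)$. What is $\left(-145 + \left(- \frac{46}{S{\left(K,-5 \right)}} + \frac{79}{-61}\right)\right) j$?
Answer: $- \frac{4987941}{61} \approx -81770.0$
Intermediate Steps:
$K = 24$ ($K = \left(-24\right) \left(-1\right) = 24$)
$S{\left(k,d \right)} = 2$ ($S{\left(k,d \right)} = \frac{1}{3} \cdot 6 = 2$)
$j = 483$ ($j = 69 \cdot 7 = 483$)
$\left(-145 + \left(- \frac{46}{S{\left(K,-5 \right)}} + \frac{79}{-61}\right)\right) j = \left(-145 + \left(- \frac{46}{2} + \frac{79}{-61}\right)\right) 483 = \left(-145 + \left(\left(-46\right) \frac{1}{2} + 79 \left(- \frac{1}{61}\right)\right)\right) 483 = \left(-145 - \frac{1482}{61}\right) 483 = \left(- \frac{10327}{61}\right) 483 = - \frac{4987941}{61}$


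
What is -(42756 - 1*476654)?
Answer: 433898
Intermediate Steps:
-(42756 - 1*476654) = -(42756 - 476654) = -1*(-433898) = 433898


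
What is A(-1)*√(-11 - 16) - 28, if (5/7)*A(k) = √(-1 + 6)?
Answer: -28 + 21*I*√15/5 ≈ -28.0 + 16.267*I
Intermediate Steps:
A(k) = 7*√5/5 (A(k) = 7*√(-1 + 6)/5 = 7*√5/5)
A(-1)*√(-11 - 16) - 28 = (7*√5/5)*√(-11 - 16) - 28 = (7*√5/5)*√(-27) - 28 = (7*√5/5)*(3*I*√3) - 28 = 21*I*√15/5 - 28 = -28 + 21*I*√15/5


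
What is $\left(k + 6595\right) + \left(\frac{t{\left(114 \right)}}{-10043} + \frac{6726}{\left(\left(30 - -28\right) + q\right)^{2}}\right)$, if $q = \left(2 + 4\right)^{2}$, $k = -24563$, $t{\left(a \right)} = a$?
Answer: $- \frac{797206421875}{44369974} \approx -17967.0$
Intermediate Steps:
$q = 36$ ($q = 6^{2} = 36$)
$\left(k + 6595\right) + \left(\frac{t{\left(114 \right)}}{-10043} + \frac{6726}{\left(\left(30 - -28\right) + q\right)^{2}}\right) = \left(-24563 + 6595\right) + \left(\frac{114}{-10043} + \frac{6726}{\left(\left(30 - -28\right) + 36\right)^{2}}\right) = -17968 + \left(114 \left(- \frac{1}{10043}\right) + \frac{6726}{\left(\left(30 + 28\right) + 36\right)^{2}}\right) = -17968 - \left(\frac{114}{10043} - \frac{6726}{\left(58 + 36\right)^{2}}\right) = -17968 - \left(\frac{114}{10043} - \frac{6726}{94^{2}}\right) = -17968 - \left(\frac{114}{10043} - \frac{6726}{8836}\right) = -17968 + \left(- \frac{114}{10043} + 6726 \cdot \frac{1}{8836}\right) = -17968 + \left(- \frac{114}{10043} + \frac{3363}{4418}\right) = -17968 + \frac{33270957}{44369974} = - \frac{797206421875}{44369974}$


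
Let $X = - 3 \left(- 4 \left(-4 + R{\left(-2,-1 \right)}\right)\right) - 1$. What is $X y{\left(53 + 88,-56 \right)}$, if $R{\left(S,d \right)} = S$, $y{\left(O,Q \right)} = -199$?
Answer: $14527$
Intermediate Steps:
$X = -73$ ($X = - 3 \left(- 4 \left(-4 - 2\right)\right) - 1 = - 3 \left(\left(-4\right) \left(-6\right)\right) - 1 = \left(-3\right) 24 - 1 = -72 - 1 = -73$)
$X y{\left(53 + 88,-56 \right)} = \left(-73\right) \left(-199\right) = 14527$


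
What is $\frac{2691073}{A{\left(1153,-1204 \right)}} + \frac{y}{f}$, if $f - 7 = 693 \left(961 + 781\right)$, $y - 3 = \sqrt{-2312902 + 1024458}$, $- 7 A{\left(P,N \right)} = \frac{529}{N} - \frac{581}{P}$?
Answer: $\frac{31569173843873383099}{1580798342193} + \frac{2 i \sqrt{322111}}{1207213} \approx 1.997 \cdot 10^{7} + 0.00094026 i$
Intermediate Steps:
$A{\left(P,N \right)} = \frac{83}{P} - \frac{529}{7 N}$ ($A{\left(P,N \right)} = - \frac{\frac{529}{N} - \frac{581}{P}}{7} = - \frac{- \frac{581}{P} + \frac{529}{N}}{7} = \frac{83}{P} - \frac{529}{7 N}$)
$y = 3 + 2 i \sqrt{322111}$ ($y = 3 + \sqrt{-2312902 + 1024458} = 3 + \sqrt{-1288444} = 3 + 2 i \sqrt{322111} \approx 3.0 + 1135.1 i$)
$f = 1207213$ ($f = 7 + 693 \left(961 + 781\right) = 7 + 693 \cdot 1742 = 7 + 1207206 = 1207213$)
$\frac{2691073}{A{\left(1153,-1204 \right)}} + \frac{y}{f} = \frac{2691073}{\frac{83}{1153} - \frac{529}{7 \left(-1204\right)}} + \frac{3 + 2 i \sqrt{322111}}{1207213} = \frac{2691073}{83 \cdot \frac{1}{1153} - - \frac{529}{8428}} + \left(3 + 2 i \sqrt{322111}\right) \frac{1}{1207213} = \frac{2691073}{\frac{83}{1153} + \frac{529}{8428}} + \left(\frac{3}{1207213} + \frac{2 i \sqrt{322111}}{1207213}\right) = \frac{2691073}{\frac{1309461}{9717484}} + \left(\frac{3}{1207213} + \frac{2 i \sqrt{322111}}{1207213}\right) = 2691073 \cdot \frac{9717484}{1309461} + \left(\frac{3}{1207213} + \frac{2 i \sqrt{322111}}{1207213}\right) = \frac{26150458820332}{1309461} + \left(\frac{3}{1207213} + \frac{2 i \sqrt{322111}}{1207213}\right) = \frac{31569173843873383099}{1580798342193} + \frac{2 i \sqrt{322111}}{1207213}$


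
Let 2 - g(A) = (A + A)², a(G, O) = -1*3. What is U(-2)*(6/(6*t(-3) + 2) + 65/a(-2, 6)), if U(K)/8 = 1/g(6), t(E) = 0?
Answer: 224/213 ≈ 1.0516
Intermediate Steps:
a(G, O) = -3
g(A) = 2 - 4*A² (g(A) = 2 - (A + A)² = 2 - (2*A)² = 2 - 4*A²)
U(K) = -4/71 (U(K) = 8/(2 - 4*6²) = 8/(2 - 4*36) = 8/(2 - 144) = 8/(-142) = 8*(-1/142) = -4/71)
U(-2)*(6/(6*t(-3) + 2) + 65/a(-2, 6)) = -4*(6/(6*0 + 2) + 65/(-3))/71 = -4*(6/(0 + 2) + 65*(-⅓))/71 = -4*(6/2 - 65/3)/71 = -4*(6*(½) - 65/3)/71 = -4*(3 - 65/3)/71 = -4/71*(-56/3) = 224/213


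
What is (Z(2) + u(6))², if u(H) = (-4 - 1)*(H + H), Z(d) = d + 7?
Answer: 2601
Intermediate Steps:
Z(d) = 7 + d
u(H) = -10*H
(Z(2) + u(6))² = ((7 + 2) - 10*6)² = (9 - 60)² = (-51)² = 2601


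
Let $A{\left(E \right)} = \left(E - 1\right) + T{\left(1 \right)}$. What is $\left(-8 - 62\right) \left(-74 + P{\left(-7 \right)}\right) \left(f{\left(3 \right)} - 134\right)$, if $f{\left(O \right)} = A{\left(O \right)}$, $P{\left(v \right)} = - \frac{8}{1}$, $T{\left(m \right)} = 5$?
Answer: $-728980$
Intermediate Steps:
$P{\left(v \right)} = -8$ ($P{\left(v \right)} = \left(-8\right) 1 = -8$)
$A{\left(E \right)} = 4 + E$ ($A{\left(E \right)} = \left(E - 1\right) + 5 = \left(-1 + E\right) + 5 = 4 + E$)
$f{\left(O \right)} = 4 + O$
$\left(-8 - 62\right) \left(-74 + P{\left(-7 \right)}\right) \left(f{\left(3 \right)} - 134\right) = \left(-8 - 62\right) \left(-74 - 8\right) \left(\left(4 + 3\right) - 134\right) = \left(-70\right) \left(-82\right) \left(7 - 134\right) = 5740 \left(-127\right) = -728980$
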